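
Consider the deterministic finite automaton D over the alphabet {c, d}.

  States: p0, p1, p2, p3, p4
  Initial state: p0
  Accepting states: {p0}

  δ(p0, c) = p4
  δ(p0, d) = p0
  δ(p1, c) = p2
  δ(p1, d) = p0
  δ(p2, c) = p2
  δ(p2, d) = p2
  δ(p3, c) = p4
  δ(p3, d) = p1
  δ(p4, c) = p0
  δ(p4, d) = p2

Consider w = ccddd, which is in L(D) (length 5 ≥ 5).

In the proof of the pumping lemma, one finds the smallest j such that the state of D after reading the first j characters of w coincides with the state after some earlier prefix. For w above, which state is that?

Run of D on w = c c d d d:
  step 0: p0  (start)
  step 1: p4  (read c: p0→p4)
  step 2: p0  (read c: p4→p0)   ← first repeat (p0 seen earlier)
  step 3: p0  (read d: p0→p0)
  step 4: p0  (read d: p0→p0)
  step 5: p0  (read d: p0→p0)

The earliest repeat is at step j = 2: D is in p0, which it already visited at step i = 0.

p0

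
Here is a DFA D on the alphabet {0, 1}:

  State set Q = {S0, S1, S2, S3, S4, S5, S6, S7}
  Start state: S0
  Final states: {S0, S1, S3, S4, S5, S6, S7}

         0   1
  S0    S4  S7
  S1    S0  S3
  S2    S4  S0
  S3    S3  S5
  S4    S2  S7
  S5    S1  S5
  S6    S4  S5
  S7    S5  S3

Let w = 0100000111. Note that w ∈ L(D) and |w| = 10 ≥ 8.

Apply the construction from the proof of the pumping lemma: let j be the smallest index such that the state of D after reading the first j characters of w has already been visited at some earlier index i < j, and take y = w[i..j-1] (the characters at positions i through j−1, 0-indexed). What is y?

01000

Run of D on w = 0 1 0 0 0 0 0 1 1 1:
  step 0: S0  (start)
  step 1: S4  (read 0: S0→S4)
  step 2: S7  (read 1: S4→S7)
  step 3: S5  (read 0: S7→S5)
  step 4: S1  (read 0: S5→S1)
  step 5: S0  (read 0: S1→S0)   ← first repeat (S0 seen earlier)
  step 6: S4  (read 0: S0→S4)
  step 7: S2  (read 0: S4→S2)
  step 8: S0  (read 1: S2→S0)
  step 9: S7  (read 1: S0→S7)
  step 10: S3  (read 1: S7→S3)

So i = 0, j = 5, giving x = w[0:0] = ε, y = w[0:5] = 01000, z = w[5:10] = 00111.
Check: |xy| = 5 ≤ 8 and |y| = 5 ≥ 1. Reading y takes D from S0 back to S0, so every xyⁱz is accepted.
Since D has 8 states, any run of length ≥ 8 visits 8+1 states, so by pigeonhole some state repeats within the first 8 steps — that repeat gives the pumpable loop.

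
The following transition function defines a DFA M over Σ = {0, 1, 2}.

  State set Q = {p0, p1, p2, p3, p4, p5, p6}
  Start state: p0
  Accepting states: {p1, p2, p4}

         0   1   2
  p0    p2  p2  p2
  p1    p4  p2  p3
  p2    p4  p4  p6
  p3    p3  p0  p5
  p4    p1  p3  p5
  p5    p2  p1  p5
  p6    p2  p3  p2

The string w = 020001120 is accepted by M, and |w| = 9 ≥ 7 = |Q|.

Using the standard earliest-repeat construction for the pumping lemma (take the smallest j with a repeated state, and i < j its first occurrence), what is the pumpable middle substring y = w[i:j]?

20

Run of M on w = 0 2 0 0 0 1 1 2 0:
  step 0: p0  (start)
  step 1: p2  (read 0: p0→p2)
  step 2: p6  (read 2: p2→p6)
  step 3: p2  (read 0: p6→p2)   ← first repeat (p2 seen earlier)
  step 4: p4  (read 0: p2→p4)
  step 5: p1  (read 0: p4→p1)
  step 6: p2  (read 1: p1→p2)
  step 7: p4  (read 1: p2→p4)
  step 8: p5  (read 2: p4→p5)
  step 9: p2  (read 0: p5→p2)

So i = 1, j = 3, giving x = w[0:1] = 0, y = w[1:3] = 20, z = w[3:9] = 001120.
Check: |xy| = 3 ≤ 7 and |y| = 2 ≥ 1. Reading y takes M from p2 back to p2, so every xyⁱz is accepted.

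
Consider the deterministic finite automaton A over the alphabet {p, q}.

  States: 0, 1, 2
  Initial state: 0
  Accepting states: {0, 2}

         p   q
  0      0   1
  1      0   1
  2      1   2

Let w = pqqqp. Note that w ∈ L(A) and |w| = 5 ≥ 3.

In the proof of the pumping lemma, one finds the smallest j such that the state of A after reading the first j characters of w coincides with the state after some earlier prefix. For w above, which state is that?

0

State sequence: 0 -p-> 0 -q-> 1 -q-> 1 -q-> 1 -p-> 0
First repeat at step 1: 0 was already visited.

The earliest repeat is at step j = 1: A is in 0, which it already visited at step i = 0.
Since A has 3 states, any run of length ≥ 3 visits 3+1 states, so by pigeonhole some state repeats within the first 3 steps — that repeat gives the pumpable loop.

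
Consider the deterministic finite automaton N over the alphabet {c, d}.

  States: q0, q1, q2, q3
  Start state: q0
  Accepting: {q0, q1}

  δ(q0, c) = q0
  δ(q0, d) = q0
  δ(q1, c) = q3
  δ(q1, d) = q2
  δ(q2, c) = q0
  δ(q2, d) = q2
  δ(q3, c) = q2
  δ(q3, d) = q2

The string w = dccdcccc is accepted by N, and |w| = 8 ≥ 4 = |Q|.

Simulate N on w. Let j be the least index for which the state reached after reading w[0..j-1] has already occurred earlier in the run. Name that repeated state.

q0

State sequence: q0 -d-> q0 -c-> q0 -c-> q0 -d-> q0 -c-> q0 -c-> q0 -c-> q0 -c-> q0
First repeat at step 1: q0 was already visited.

The earliest repeat is at step j = 1: N is in q0, which it already visited at step i = 0.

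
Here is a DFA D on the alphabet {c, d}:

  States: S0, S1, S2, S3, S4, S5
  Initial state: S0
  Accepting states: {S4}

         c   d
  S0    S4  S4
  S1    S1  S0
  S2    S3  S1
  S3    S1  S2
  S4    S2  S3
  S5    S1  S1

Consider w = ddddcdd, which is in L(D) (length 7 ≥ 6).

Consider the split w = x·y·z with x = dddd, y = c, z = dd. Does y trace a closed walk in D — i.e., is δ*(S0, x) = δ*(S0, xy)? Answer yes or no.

yes

Run of D on the first 5 characters of w = d d d d c:
  step 0: S0  (start)
  step 1: S4  (read d: S0→S4)
  step 2: S3  (read d: S4→S3)
  step 3: S2  (read d: S3→S2)
  step 4: S1  (read d: S2→S1)
  step 5: S1  (read c: S1→S1)

After x (step 4): S1. After xy (step 5): S1.
They match, so y = c drives D around a cycle from S1 back to itself; pumping y any number of times keeps D in S1 before reading z, and xyⁱz ∈ L(D) for every i ≥ 0.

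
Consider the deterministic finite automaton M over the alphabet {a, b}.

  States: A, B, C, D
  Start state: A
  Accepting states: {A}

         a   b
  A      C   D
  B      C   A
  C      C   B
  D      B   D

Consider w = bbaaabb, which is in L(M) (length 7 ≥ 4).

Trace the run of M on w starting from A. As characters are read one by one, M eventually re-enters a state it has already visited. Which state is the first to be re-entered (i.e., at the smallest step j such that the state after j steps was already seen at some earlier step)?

State sequence: A -b-> D -b-> D -a-> B -a-> C -a-> C -b-> B -b-> A
First repeat at step 2: D was already visited.

The earliest repeat is at step j = 2: M is in D, which it already visited at step i = 1.
The DFA has 4 states, so the proof of the pumping lemma guarantees a repeated state among the first 4+1 visited; the segment between the two visits is the pumpable y.

D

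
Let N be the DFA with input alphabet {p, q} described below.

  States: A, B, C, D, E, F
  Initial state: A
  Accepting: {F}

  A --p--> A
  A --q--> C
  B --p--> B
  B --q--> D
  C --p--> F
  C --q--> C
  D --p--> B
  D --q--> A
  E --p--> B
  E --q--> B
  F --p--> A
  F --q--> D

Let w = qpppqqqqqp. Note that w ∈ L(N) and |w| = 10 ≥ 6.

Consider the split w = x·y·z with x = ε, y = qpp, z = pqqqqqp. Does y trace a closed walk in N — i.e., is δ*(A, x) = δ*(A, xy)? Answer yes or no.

Run of N on the first 3 characters of w = q p p:
  step 0: A  (start)
  step 1: C  (read q: A→C)
  step 2: F  (read p: C→F)
  step 3: A  (read p: F→A)

After x (step 0): A. After xy (step 3): A.
They match, so y = qpp drives N around a cycle from A back to itself; pumping y any number of times keeps N in A before reading z, and xyⁱz ∈ L(N) for every i ≥ 0.

yes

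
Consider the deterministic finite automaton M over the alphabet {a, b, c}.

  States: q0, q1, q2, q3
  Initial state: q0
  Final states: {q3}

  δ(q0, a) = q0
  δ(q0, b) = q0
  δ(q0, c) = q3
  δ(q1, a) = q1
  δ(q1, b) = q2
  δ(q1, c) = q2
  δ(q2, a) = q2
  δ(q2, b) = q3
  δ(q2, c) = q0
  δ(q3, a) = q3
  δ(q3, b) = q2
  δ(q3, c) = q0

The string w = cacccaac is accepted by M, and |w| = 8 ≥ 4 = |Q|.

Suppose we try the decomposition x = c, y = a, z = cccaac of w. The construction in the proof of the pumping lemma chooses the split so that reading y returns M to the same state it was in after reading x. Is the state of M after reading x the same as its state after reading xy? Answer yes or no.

Run of M on the first 2 characters of w = c a:
  step 0: q0  (start)
  step 1: q3  (read c: q0→q3)
  step 2: q3  (read a: q3→q3)

After x (step 1): q3. After xy (step 2): q3.
They match, so y = a drives M around a cycle from q3 back to itself; pumping y any number of times keeps M in q3 before reading z, and xyⁱz ∈ L(M) for every i ≥ 0.

yes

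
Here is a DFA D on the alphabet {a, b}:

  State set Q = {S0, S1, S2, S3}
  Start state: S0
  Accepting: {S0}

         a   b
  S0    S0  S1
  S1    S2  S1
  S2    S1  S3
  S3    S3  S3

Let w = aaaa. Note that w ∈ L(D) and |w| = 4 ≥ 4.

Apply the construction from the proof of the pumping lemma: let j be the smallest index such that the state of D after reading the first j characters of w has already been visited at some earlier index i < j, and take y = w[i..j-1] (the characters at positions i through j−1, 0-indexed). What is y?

a

State sequence: S0 -a-> S0 -a-> S0 -a-> S0 -a-> S0
First repeat at step 1: S0 was already visited.

So i = 0, j = 1, giving x = w[0:0] = ε, y = w[0:1] = a, z = w[1:4] = aaa.
Check: |xy| = 1 ≤ 4 and |y| = 1 ≥ 1. Reading y takes D from S0 back to S0, so every xyⁱz is accepted.
The DFA has 4 states, so the proof of the pumping lemma guarantees a repeated state among the first 4+1 visited; the segment between the two visits is the pumpable y.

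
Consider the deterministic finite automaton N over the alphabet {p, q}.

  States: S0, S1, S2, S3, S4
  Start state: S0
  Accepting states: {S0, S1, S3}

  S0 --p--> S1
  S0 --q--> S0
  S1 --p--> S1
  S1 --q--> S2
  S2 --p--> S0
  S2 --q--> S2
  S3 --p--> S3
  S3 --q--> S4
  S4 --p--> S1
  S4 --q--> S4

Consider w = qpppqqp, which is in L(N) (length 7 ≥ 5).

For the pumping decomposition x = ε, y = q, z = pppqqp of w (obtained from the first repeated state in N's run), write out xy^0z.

pppqqp

xy⁰z = xz = ε·pppqqp = pppqqp.
Reading y = q takes N from S0 back to S0, so after x the machine is still in S0, and z then leads to the accepting state S0. Hence pppqqp ∈ L(N).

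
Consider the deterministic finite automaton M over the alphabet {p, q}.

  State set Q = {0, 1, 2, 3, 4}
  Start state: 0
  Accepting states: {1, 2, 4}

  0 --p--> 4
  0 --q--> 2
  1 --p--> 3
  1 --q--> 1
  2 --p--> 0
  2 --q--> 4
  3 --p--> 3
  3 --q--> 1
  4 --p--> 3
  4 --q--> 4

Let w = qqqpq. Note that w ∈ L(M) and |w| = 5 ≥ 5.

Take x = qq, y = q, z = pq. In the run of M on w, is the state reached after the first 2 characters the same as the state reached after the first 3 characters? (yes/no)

State sequence: 0 -q-> 2 -q-> 4 -q-> 4

After x (step 2): 4. After xy (step 3): 4.
They match, so y = q drives M around a cycle from 4 back to itself; pumping y any number of times keeps M in 4 before reading z, and xyⁱz ∈ L(M) for every i ≥ 0.

yes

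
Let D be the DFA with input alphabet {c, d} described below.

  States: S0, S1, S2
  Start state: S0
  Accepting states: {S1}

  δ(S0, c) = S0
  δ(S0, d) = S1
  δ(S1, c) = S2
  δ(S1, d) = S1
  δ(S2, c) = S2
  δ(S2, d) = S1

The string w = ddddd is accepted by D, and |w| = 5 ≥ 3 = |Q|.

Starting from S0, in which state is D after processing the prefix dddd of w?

S1

Run of D on the first 4 characters of w = d d d d:
  step 0: S0  (start)
  step 1: S1  (read d: S0→S1)
  step 2: S1  (read d: S1→S1)
  step 3: S1  (read d: S1→S1)
  step 4: S1  (read d: S1→S1)

After reading 4 characters, D is in state S1.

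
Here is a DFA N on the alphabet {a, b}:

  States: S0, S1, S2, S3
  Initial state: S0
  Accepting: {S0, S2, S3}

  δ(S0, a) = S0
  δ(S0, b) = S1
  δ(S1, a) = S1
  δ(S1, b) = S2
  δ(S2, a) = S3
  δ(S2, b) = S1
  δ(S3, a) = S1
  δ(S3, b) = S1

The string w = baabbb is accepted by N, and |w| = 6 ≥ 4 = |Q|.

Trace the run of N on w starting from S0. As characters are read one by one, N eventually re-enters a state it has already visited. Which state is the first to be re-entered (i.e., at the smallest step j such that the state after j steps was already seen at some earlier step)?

Run of N on w = b a a b b b:
  step 0: S0  (start)
  step 1: S1  (read b: S0→S1)
  step 2: S1  (read a: S1→S1)   ← first repeat (S1 seen earlier)
  step 3: S1  (read a: S1→S1)
  step 4: S2  (read b: S1→S2)
  step 5: S1  (read b: S2→S1)
  step 6: S2  (read b: S1→S2)

The earliest repeat is at step j = 2: N is in S1, which it already visited at step i = 1.
With |Q| = 4, pigeonhole forces a state repeat no later than step 4; the substring read between the first and second visits to that state can be pumped.

S1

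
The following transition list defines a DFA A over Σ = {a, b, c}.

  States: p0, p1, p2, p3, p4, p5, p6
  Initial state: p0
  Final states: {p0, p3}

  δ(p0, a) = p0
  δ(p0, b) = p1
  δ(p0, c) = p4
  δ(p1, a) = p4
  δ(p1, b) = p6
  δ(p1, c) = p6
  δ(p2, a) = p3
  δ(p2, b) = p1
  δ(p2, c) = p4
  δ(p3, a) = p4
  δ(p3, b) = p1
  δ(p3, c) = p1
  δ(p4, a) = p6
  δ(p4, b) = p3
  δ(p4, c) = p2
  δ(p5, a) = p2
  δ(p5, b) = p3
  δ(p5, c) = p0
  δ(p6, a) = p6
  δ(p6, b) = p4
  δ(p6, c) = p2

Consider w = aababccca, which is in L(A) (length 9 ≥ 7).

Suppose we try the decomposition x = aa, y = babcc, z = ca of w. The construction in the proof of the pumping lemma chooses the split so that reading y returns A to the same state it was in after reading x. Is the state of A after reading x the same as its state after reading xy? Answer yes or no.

no

State sequence: p0 -a-> p0 -a-> p0 -b-> p1 -a-> p4 -b-> p3 -c-> p1 -c-> p6

After x (step 2): p0. After xy (step 7): p6.
They differ (p0 ≠ p6), so y is not a cycle from the state after x; this split is not the one the pumping-lemma construction produces, and pumping y need not keep the string in L(A).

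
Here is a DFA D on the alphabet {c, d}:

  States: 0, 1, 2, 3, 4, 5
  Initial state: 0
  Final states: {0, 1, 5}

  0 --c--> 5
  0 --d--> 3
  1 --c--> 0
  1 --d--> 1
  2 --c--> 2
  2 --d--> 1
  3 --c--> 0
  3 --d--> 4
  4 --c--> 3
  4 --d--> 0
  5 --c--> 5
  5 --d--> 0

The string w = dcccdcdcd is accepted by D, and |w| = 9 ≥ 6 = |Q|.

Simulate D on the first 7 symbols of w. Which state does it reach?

0

Run of D on the first 7 characters of w = d c c c d c d:
  step 0: 0  (start)
  step 1: 3  (read d: 0→3)
  step 2: 0  (read c: 3→0)
  step 3: 5  (read c: 0→5)
  step 4: 5  (read c: 5→5)
  step 5: 0  (read d: 5→0)
  step 6: 5  (read c: 0→5)
  step 7: 0  (read d: 5→0)

After reading 7 characters, D is in state 0.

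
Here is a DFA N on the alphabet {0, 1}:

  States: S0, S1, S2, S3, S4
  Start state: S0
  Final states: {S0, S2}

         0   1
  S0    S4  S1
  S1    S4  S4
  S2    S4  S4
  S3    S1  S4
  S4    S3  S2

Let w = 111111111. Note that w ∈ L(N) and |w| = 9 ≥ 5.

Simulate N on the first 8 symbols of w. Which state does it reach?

S4

State sequence: S0 -1-> S1 -1-> S4 -1-> S2 -1-> S4 -1-> S2 -1-> S4 -1-> S2 -1-> S4

After reading 8 characters, N is in state S4.
(This kind of state-tracing is the core of the pumping-lemma construction: with 5 states, pigeonhole forces a repeat within the first 5 steps.)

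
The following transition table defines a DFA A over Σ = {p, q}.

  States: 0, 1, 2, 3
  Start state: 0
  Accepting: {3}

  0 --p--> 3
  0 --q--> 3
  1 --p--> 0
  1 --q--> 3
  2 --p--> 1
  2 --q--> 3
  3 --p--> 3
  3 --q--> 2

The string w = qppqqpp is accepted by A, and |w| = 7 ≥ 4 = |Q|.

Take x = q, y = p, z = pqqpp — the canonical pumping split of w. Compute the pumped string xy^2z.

qpppqqpp

xy^2z = q·p·p·pqqpp = qpppqqpp.
Reading y = p takes A from 3 back to 3, so after x·y·y the machine is still in 3, and z then leads to the accepting state 3. Hence qpppqqpp ∈ L(A).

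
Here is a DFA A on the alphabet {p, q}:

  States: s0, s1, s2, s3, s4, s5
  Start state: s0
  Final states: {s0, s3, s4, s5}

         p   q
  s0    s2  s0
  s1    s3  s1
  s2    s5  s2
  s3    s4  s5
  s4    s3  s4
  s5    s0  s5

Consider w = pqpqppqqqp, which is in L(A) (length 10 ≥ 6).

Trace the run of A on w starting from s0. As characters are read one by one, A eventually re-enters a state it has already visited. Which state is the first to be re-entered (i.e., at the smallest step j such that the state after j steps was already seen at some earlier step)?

Run of A on w = p q p q p p q q q p:
  step 0: s0  (start)
  step 1: s2  (read p: s0→s2)
  step 2: s2  (read q: s2→s2)   ← first repeat (s2 seen earlier)
  step 3: s5  (read p: s2→s5)
  step 4: s5  (read q: s5→s5)
  step 5: s0  (read p: s5→s0)
  step 6: s2  (read p: s0→s2)
  step 7: s2  (read q: s2→s2)
  step 8: s2  (read q: s2→s2)
  step 9: s2  (read q: s2→s2)
  step 10: s5  (read p: s2→s5)

The earliest repeat is at step j = 2: A is in s2, which it already visited at step i = 1.
The DFA has 6 states, so the proof of the pumping lemma guarantees a repeated state among the first 6+1 visited; the segment between the two visits is the pumpable y.

s2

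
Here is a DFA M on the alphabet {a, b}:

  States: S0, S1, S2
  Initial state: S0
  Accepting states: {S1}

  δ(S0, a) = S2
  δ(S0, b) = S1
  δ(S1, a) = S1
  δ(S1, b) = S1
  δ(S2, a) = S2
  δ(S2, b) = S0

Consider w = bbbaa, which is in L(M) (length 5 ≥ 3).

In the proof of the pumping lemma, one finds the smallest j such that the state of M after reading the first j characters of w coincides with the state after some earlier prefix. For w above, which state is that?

Run of M on w = b b b a a:
  step 0: S0  (start)
  step 1: S1  (read b: S0→S1)
  step 2: S1  (read b: S1→S1)   ← first repeat (S1 seen earlier)
  step 3: S1  (read b: S1→S1)
  step 4: S1  (read a: S1→S1)
  step 5: S1  (read a: S1→S1)

The earliest repeat is at step j = 2: M is in S1, which it already visited at step i = 1.
Since M has 3 states, any run of length ≥ 3 visits 3+1 states, so by pigeonhole some state repeats within the first 3 steps — that repeat gives the pumpable loop.

S1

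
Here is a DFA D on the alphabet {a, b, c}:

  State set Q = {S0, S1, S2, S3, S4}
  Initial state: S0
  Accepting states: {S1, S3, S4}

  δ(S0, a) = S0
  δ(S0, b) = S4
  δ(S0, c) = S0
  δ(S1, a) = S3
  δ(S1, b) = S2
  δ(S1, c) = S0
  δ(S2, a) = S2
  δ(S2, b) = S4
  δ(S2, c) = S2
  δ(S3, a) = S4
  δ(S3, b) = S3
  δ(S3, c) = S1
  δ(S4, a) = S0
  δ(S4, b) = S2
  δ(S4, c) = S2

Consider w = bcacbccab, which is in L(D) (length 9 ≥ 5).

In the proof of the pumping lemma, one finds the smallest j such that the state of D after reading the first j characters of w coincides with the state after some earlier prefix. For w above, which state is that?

S2

Run of D on w = b c a c b c c a b:
  step 0: S0  (start)
  step 1: S4  (read b: S0→S4)
  step 2: S2  (read c: S4→S2)
  step 3: S2  (read a: S2→S2)   ← first repeat (S2 seen earlier)
  step 4: S2  (read c: S2→S2)
  step 5: S4  (read b: S2→S4)
  step 6: S2  (read c: S4→S2)
  step 7: S2  (read c: S2→S2)
  step 8: S2  (read a: S2→S2)
  step 9: S4  (read b: S2→S4)

The earliest repeat is at step j = 3: D is in S2, which it already visited at step i = 2.
The DFA has 5 states, so the proof of the pumping lemma guarantees a repeated state among the first 5+1 visited; the segment between the two visits is the pumpable y.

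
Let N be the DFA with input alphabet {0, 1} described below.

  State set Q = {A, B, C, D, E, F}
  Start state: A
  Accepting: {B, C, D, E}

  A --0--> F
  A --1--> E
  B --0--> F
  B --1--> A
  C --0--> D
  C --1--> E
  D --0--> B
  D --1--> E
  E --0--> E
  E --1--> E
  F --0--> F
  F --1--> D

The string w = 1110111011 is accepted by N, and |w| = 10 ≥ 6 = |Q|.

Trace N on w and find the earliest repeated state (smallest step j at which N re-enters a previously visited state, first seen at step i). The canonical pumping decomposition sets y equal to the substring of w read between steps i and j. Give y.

1

State sequence: A -1-> E -1-> E -1-> E -0-> E -1-> E -1-> E -1-> E -0-> E -1-> E -1-> E
First repeat at step 2: E was already visited.

So i = 1, j = 2, giving x = w[0:1] = 1, y = w[1:2] = 1, z = w[2:10] = 10111011.
Check: |xy| = 2 ≤ 6 and |y| = 1 ≥ 1. Reading y takes N from E back to E, so every xyⁱz is accepted.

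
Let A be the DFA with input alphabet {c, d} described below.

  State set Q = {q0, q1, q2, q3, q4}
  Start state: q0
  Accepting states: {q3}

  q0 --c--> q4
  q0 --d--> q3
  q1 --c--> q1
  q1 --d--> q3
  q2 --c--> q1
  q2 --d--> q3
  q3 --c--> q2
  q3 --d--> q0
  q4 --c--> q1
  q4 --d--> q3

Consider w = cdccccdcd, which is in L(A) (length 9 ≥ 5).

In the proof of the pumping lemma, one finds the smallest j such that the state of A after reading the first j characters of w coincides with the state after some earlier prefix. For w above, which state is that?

q1

Run of A on w = c d c c c c d c d:
  step 0: q0  (start)
  step 1: q4  (read c: q0→q4)
  step 2: q3  (read d: q4→q3)
  step 3: q2  (read c: q3→q2)
  step 4: q1  (read c: q2→q1)
  step 5: q1  (read c: q1→q1)   ← first repeat (q1 seen earlier)
  step 6: q1  (read c: q1→q1)
  step 7: q3  (read d: q1→q3)
  step 8: q2  (read c: q3→q2)
  step 9: q3  (read d: q2→q3)

The earliest repeat is at step j = 5: A is in q1, which it already visited at step i = 4.
The DFA has 5 states, so the proof of the pumping lemma guarantees a repeated state among the first 5+1 visited; the segment between the two visits is the pumpable y.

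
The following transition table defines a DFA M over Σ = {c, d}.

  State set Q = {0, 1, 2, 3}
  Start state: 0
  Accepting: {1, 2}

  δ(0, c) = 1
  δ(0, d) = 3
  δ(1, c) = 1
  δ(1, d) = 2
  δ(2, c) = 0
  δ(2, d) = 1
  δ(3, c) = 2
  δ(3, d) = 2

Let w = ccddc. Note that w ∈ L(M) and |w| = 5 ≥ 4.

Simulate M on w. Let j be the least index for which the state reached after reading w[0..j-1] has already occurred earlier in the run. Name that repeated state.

State sequence: 0 -c-> 1 -c-> 1 -d-> 2 -d-> 1 -c-> 1
First repeat at step 2: 1 was already visited.

The earliest repeat is at step j = 2: M is in 1, which it already visited at step i = 1.

1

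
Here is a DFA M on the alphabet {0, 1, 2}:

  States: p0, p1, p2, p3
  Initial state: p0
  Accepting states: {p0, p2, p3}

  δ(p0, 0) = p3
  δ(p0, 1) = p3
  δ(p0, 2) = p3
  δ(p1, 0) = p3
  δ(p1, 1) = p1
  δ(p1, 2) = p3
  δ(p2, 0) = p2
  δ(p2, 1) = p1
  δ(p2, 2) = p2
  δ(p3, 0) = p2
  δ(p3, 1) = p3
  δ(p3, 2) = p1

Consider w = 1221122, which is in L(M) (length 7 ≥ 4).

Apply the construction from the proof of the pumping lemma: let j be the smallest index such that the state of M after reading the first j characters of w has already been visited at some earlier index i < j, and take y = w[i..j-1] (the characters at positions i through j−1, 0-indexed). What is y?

Run of M on w = 1 2 2 1 1 2 2:
  step 0: p0  (start)
  step 1: p3  (read 1: p0→p3)
  step 2: p1  (read 2: p3→p1)
  step 3: p3  (read 2: p1→p3)   ← first repeat (p3 seen earlier)
  step 4: p3  (read 1: p3→p3)
  step 5: p3  (read 1: p3→p3)
  step 6: p1  (read 2: p3→p1)
  step 7: p3  (read 2: p1→p3)

So i = 1, j = 3, giving x = w[0:1] = 1, y = w[1:3] = 22, z = w[3:7] = 1122.
Check: |xy| = 3 ≤ 4 and |y| = 2 ≥ 1. Reading y takes M from p3 back to p3, so every xyⁱz is accepted.
Pumping length from the standard proof: p = 4 (the number of states). The repeated state found above gives |xy| = j ≤ 4 and |y| = j − i ≥ 1.

22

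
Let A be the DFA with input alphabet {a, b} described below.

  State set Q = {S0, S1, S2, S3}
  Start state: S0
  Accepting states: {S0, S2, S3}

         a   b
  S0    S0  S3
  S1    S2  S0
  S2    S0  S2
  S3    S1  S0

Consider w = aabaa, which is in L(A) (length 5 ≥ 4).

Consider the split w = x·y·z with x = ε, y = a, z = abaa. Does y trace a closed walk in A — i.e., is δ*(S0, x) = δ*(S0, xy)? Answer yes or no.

yes

Run of A on the first 1 characters of w = a:
  step 0: S0  (start)
  step 1: S0  (read a: S0→S0)

After x (step 0): S0. After xy (step 1): S0.
They match, so y = a drives A around a cycle from S0 back to itself; pumping y any number of times keeps A in S0 before reading z, and xyⁱz ∈ L(A) for every i ≥ 0.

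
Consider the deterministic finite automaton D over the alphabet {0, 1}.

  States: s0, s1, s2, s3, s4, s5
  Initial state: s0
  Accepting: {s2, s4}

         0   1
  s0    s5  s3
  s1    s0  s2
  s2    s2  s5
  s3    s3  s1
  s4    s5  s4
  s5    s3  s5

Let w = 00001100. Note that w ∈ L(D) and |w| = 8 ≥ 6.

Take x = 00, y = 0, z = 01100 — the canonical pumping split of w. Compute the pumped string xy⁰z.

xy⁰z = xz = 00·01100 = 0001100.
Reading y = 0 takes D from s3 back to s3, so after x the machine is still in s3, and z then leads to the accepting state s2. Hence 0001100 ∈ L(D).

0001100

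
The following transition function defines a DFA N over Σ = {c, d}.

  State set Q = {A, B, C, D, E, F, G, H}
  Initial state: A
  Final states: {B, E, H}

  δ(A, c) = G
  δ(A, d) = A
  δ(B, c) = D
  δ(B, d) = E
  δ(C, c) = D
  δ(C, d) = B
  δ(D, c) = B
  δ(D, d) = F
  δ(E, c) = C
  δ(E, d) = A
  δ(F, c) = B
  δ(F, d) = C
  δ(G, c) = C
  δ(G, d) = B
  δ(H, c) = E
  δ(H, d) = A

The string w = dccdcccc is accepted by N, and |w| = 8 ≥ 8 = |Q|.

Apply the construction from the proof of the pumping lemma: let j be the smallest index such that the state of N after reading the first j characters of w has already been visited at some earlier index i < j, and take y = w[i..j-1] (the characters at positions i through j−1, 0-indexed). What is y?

Run of N on w = d c c d c c c c:
  step 0: A  (start)
  step 1: A  (read d: A→A)   ← first repeat (A seen earlier)
  step 2: G  (read c: A→G)
  step 3: C  (read c: G→C)
  step 4: B  (read d: C→B)
  step 5: D  (read c: B→D)
  step 6: B  (read c: D→B)
  step 7: D  (read c: B→D)
  step 8: B  (read c: D→B)

So i = 0, j = 1, giving x = w[0:0] = ε, y = w[0:1] = d, z = w[1:8] = ccdcccc.
Check: |xy| = 1 ≤ 8 and |y| = 1 ≥ 1. Reading y takes N from A back to A, so every xyⁱz is accepted.
Since N has 8 states, any run of length ≥ 8 visits 8+1 states, so by pigeonhole some state repeats within the first 8 steps — that repeat gives the pumpable loop.

d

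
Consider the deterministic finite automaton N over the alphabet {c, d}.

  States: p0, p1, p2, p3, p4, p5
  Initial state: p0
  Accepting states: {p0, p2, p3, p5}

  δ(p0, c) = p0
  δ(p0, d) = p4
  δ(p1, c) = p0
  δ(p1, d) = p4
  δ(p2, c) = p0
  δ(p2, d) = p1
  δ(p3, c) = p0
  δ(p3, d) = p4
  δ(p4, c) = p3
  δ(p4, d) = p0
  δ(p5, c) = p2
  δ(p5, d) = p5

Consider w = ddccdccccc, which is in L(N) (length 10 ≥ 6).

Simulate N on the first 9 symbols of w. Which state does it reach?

State sequence: p0 -d-> p4 -d-> p0 -c-> p0 -c-> p0 -d-> p4 -c-> p3 -c-> p0 -c-> p0 -c-> p0

After reading 9 characters, N is in state p0.

p0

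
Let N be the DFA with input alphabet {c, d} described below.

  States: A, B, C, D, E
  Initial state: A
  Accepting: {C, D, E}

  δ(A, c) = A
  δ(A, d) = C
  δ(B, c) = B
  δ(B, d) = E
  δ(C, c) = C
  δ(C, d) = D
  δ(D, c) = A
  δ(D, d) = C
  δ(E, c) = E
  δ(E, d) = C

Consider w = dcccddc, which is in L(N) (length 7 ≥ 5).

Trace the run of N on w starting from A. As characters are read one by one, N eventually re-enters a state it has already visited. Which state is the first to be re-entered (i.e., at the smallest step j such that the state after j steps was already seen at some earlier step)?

Run of N on w = d c c c d d c:
  step 0: A  (start)
  step 1: C  (read d: A→C)
  step 2: C  (read c: C→C)   ← first repeat (C seen earlier)
  step 3: C  (read c: C→C)
  step 4: C  (read c: C→C)
  step 5: D  (read d: C→D)
  step 6: C  (read d: D→C)
  step 7: C  (read c: C→C)

The earliest repeat is at step j = 2: N is in C, which it already visited at step i = 1.

C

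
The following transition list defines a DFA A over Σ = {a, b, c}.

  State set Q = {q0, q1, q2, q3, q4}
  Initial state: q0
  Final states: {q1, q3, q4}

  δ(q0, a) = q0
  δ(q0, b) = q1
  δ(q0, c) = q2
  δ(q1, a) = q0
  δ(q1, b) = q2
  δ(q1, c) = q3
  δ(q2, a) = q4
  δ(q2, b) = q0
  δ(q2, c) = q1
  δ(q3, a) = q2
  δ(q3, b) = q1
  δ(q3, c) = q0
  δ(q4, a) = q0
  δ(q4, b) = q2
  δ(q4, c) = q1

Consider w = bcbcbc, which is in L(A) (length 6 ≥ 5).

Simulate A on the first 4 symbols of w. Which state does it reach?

q3

Run of A on the first 4 characters of w = b c b c:
  step 0: q0  (start)
  step 1: q1  (read b: q0→q1)
  step 2: q3  (read c: q1→q3)
  step 3: q1  (read b: q3→q1)
  step 4: q3  (read c: q1→q3)

After reading 4 characters, A is in state q3.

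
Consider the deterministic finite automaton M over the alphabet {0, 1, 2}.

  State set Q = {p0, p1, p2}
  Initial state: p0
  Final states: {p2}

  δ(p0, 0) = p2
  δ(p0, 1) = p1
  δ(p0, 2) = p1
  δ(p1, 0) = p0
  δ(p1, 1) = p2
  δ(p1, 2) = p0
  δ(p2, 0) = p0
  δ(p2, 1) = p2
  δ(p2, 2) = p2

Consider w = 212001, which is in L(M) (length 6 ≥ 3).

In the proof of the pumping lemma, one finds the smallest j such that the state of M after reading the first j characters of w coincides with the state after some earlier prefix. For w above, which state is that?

p2

State sequence: p0 -2-> p1 -1-> p2 -2-> p2 -0-> p0 -0-> p2 -1-> p2
First repeat at step 3: p2 was already visited.

The earliest repeat is at step j = 3: M is in p2, which it already visited at step i = 2.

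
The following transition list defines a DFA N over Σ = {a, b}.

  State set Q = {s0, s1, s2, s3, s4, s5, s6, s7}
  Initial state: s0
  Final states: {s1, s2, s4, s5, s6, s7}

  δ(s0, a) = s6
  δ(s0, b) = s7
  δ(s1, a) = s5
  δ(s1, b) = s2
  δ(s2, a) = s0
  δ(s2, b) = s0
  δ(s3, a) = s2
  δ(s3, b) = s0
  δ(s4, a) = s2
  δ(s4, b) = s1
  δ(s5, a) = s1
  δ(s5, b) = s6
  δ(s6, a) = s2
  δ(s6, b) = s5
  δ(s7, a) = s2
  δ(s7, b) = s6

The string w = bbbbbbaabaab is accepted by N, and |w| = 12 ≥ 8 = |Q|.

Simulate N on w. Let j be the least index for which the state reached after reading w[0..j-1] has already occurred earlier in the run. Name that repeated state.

State sequence: s0 -b-> s7 -b-> s6 -b-> s5 -b-> s6 -b-> s5 -b-> s6 -a-> s2 -a-> s0 -b-> s7 -a-> s2 -a-> s0 -b-> s7
First repeat at step 4: s6 was already visited.

The earliest repeat is at step j = 4: N is in s6, which it already visited at step i = 2.
With |Q| = 8, pigeonhole forces a state repeat no later than step 8; the substring read between the first and second visits to that state can be pumped.

s6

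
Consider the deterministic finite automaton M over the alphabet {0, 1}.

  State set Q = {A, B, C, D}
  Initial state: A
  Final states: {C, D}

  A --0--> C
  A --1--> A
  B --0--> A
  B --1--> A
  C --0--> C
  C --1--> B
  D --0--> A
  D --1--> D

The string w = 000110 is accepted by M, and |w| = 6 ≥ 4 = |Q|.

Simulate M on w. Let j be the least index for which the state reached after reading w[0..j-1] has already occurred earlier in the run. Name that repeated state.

Run of M on w = 0 0 0 1 1 0:
  step 0: A  (start)
  step 1: C  (read 0: A→C)
  step 2: C  (read 0: C→C)   ← first repeat (C seen earlier)
  step 3: C  (read 0: C→C)
  step 4: B  (read 1: C→B)
  step 5: A  (read 1: B→A)
  step 6: C  (read 0: A→C)

The earliest repeat is at step j = 2: M is in C, which it already visited at step i = 1.
The DFA has 4 states, so the proof of the pumping lemma guarantees a repeated state among the first 4+1 visited; the segment between the two visits is the pumpable y.

C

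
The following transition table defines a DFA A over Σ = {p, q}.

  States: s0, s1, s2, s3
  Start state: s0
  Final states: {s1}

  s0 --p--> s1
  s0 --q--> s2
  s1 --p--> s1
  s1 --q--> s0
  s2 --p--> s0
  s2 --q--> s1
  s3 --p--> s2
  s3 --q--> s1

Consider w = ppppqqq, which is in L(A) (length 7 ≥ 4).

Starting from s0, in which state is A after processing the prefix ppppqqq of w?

Run of A on the first 7 characters of w = p p p p q q q:
  step 0: s0  (start)
  step 1: s1  (read p: s0→s1)
  step 2: s1  (read p: s1→s1)
  step 3: s1  (read p: s1→s1)
  step 4: s1  (read p: s1→s1)
  step 5: s0  (read q: s1→s0)
  step 6: s2  (read q: s0→s2)
  step 7: s1  (read q: s2→s1)

After reading 7 characters, A is in state s1.

s1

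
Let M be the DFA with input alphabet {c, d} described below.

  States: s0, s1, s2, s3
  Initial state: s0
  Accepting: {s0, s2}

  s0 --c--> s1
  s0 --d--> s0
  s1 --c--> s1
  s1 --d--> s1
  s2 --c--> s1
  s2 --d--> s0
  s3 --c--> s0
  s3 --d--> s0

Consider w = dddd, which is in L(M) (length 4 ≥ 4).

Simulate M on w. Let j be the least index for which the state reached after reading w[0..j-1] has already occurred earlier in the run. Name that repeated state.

s0

State sequence: s0 -d-> s0 -d-> s0 -d-> s0 -d-> s0
First repeat at step 1: s0 was already visited.

The earliest repeat is at step j = 1: M is in s0, which it already visited at step i = 0.
The DFA has 4 states, so the proof of the pumping lemma guarantees a repeated state among the first 4+1 visited; the segment between the two visits is the pumpable y.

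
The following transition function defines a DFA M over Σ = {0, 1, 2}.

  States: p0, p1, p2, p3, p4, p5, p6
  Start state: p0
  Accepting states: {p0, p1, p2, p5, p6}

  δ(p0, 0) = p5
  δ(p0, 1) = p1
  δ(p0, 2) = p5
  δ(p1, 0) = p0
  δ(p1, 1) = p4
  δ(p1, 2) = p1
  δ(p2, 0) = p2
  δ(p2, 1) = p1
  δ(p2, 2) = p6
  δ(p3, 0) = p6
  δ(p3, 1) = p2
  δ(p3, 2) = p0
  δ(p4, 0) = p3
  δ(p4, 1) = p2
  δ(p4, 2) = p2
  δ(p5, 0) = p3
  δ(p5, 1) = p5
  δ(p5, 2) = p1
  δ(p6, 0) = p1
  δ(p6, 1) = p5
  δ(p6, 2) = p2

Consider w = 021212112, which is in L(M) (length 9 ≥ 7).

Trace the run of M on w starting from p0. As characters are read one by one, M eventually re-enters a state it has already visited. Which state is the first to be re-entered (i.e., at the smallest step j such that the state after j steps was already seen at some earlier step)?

Run of M on w = 0 2 1 2 1 2 1 1 2:
  step 0: p0  (start)
  step 1: p5  (read 0: p0→p5)
  step 2: p1  (read 2: p5→p1)
  step 3: p4  (read 1: p1→p4)
  step 4: p2  (read 2: p4→p2)
  step 5: p1  (read 1: p2→p1)   ← first repeat (p1 seen earlier)
  step 6: p1  (read 2: p1→p1)
  step 7: p4  (read 1: p1→p4)
  step 8: p2  (read 1: p4→p2)
  step 9: p6  (read 2: p2→p6)

The earliest repeat is at step j = 5: M is in p1, which it already visited at step i = 2.

p1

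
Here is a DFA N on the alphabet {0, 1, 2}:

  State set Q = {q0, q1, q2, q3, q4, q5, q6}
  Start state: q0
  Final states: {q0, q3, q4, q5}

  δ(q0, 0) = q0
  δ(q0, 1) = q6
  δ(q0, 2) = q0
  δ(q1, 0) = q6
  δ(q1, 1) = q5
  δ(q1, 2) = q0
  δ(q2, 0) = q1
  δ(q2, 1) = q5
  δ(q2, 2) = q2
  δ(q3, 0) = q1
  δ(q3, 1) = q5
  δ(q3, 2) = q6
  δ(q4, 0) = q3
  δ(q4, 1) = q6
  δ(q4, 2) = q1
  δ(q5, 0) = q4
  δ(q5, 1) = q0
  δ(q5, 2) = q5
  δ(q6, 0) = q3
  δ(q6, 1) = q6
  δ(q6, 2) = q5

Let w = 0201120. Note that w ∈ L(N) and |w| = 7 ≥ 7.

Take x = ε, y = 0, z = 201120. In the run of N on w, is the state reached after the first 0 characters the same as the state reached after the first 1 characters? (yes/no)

yes

Run of N on the first 1 characters of w = 0:
  step 0: q0  (start)
  step 1: q0  (read 0: q0→q0)

After x (step 0): q0. After xy (step 1): q0.
They match, so y = 0 drives N around a cycle from q0 back to itself; pumping y any number of times keeps N in q0 before reading z, and xyⁱz ∈ L(N) for every i ≥ 0.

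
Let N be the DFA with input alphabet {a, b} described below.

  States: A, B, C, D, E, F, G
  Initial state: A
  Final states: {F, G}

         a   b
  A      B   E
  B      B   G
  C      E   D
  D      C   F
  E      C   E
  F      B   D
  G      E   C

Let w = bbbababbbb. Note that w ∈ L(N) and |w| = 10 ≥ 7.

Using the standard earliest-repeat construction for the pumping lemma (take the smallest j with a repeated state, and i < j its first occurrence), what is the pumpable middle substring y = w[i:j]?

State sequence: A -b-> E -b-> E -b-> E -a-> C -b-> D -a-> C -b-> D -b-> F -b-> D -b-> F
First repeat at step 2: E was already visited.

So i = 1, j = 2, giving x = w[0:1] = b, y = w[1:2] = b, z = w[2:10] = bababbbb.
Check: |xy| = 2 ≤ 7 and |y| = 1 ≥ 1. Reading y takes N from E back to E, so every xyⁱz is accepted.
The DFA has 7 states, so the proof of the pumping lemma guarantees a repeated state among the first 7+1 visited; the segment between the two visits is the pumpable y.

b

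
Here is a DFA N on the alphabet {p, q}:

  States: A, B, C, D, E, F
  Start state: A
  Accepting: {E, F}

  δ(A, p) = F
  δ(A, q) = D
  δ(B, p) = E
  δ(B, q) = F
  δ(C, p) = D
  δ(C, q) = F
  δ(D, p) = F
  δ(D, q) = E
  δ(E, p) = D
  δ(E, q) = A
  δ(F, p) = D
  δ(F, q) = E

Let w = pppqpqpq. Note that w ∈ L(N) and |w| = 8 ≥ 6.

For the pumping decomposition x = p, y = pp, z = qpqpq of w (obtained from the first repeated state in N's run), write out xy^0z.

xy⁰z = xz = p·qpqpq = pqpqpq.
Reading y = pp takes N from F back to F, so after x the machine is still in F, and z then leads to the accepting state E. Hence pqpqpq ∈ L(N).

pqpqpq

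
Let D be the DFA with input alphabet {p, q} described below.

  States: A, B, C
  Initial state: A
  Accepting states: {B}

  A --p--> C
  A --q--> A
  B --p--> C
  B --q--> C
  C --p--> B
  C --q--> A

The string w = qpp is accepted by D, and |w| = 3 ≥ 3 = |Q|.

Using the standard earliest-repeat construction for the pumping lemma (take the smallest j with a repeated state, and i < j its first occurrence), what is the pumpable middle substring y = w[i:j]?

q

Run of D on w = q p p:
  step 0: A  (start)
  step 1: A  (read q: A→A)   ← first repeat (A seen earlier)
  step 2: C  (read p: A→C)
  step 3: B  (read p: C→B)

So i = 0, j = 1, giving x = w[0:0] = ε, y = w[0:1] = q, z = w[1:3] = pp.
Check: |xy| = 1 ≤ 3 and |y| = 1 ≥ 1. Reading y takes D from A back to A, so every xyⁱz is accepted.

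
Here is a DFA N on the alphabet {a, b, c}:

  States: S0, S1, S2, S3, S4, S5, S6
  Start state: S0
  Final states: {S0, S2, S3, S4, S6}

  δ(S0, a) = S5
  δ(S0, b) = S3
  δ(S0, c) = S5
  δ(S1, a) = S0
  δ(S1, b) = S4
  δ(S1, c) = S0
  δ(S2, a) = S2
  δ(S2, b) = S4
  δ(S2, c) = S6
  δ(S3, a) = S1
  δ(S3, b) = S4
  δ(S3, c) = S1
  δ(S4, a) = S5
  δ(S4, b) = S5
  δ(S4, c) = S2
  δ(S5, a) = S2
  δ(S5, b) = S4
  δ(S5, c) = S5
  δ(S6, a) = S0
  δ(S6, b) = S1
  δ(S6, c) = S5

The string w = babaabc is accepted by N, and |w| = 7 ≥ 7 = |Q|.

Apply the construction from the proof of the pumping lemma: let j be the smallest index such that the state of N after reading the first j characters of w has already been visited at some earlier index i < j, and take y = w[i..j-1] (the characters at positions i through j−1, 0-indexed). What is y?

aab

Run of N on w = b a b a a b c:
  step 0: S0  (start)
  step 1: S3  (read b: S0→S3)
  step 2: S1  (read a: S3→S1)
  step 3: S4  (read b: S1→S4)
  step 4: S5  (read a: S4→S5)
  step 5: S2  (read a: S5→S2)
  step 6: S4  (read b: S2→S4)   ← first repeat (S4 seen earlier)
  step 7: S2  (read c: S4→S2)

So i = 3, j = 6, giving x = w[0:3] = bab, y = w[3:6] = aab, z = w[6:7] = c.
Check: |xy| = 6 ≤ 7 and |y| = 3 ≥ 1. Reading y takes N from S4 back to S4, so every xyⁱz is accepted.
Since N has 7 states, any run of length ≥ 7 visits 7+1 states, so by pigeonhole some state repeats within the first 7 steps — that repeat gives the pumpable loop.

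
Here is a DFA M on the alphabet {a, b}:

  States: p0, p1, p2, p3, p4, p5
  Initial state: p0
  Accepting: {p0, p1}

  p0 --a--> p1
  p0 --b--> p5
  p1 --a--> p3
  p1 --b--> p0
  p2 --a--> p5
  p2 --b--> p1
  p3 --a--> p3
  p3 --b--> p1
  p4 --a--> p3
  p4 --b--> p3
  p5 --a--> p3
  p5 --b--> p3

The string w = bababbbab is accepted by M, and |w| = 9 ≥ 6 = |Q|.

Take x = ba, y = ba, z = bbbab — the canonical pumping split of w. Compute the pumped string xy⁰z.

babbbab

xy⁰z = xz = ba·bbbab = babbbab.
Reading y = ba takes M from p3 back to p3, so after x the machine is still in p3, and z then leads to the accepting state p1. Hence babbbab ∈ L(M).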